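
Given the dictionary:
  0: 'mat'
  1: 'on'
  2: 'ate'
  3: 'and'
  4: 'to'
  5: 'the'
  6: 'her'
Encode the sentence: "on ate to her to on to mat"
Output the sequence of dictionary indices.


Look up each word in the dictionary:
  'on' -> 1
  'ate' -> 2
  'to' -> 4
  'her' -> 6
  'to' -> 4
  'on' -> 1
  'to' -> 4
  'mat' -> 0

Encoded: [1, 2, 4, 6, 4, 1, 4, 0]


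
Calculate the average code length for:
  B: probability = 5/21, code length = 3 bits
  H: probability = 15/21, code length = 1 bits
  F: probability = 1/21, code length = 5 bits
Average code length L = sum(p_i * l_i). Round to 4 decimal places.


Weighted contributions p_i * l_i:
  B: (5/21) * 3 = 15/21
  H: (15/21) * 1 = 15/21
  F: (1/21) * 5 = 5/21
Sum = (15 + 15 + 5)/21 = 35/21

L = 35/21 = 1.6667 bits/symbol


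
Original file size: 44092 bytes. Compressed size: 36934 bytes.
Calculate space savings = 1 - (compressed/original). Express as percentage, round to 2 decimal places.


ratio = compressed/original = 36934/44092 = 0.837658
savings = 1 - ratio = 1 - 0.837658 = 0.162342
as a percentage: 0.162342 * 100 = 16.23%

Space savings = 1 - 36934/44092 = 16.23%


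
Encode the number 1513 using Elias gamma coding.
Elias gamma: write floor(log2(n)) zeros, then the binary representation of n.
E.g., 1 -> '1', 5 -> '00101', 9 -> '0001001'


num_bits = floor(log2(1513)) + 1 = 11
leading_zeros = num_bits - 1 = 10
binary(1513) = 10111101001

Elias gamma(1513) = '0000000000' + '10111101001' = 000000000010111101001 (21 bits)


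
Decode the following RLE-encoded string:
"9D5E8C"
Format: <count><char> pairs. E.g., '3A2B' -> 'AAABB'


Expanding each <count><char> pair:
  9D -> 'DDDDDDDDD'
  5E -> 'EEEEE'
  8C -> 'CCCCCCCC'

Decoded = DDDDDDDDDEEEEECCCCCCCC


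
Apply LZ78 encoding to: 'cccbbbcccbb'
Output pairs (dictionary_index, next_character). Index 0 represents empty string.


LZ78 encoding steps:
Dictionary: {0: ''}
Step 1: w='' (idx 0), next='c' -> output (0, 'c'), add 'c' as idx 1
Step 2: w='c' (idx 1), next='c' -> output (1, 'c'), add 'cc' as idx 2
Step 3: w='' (idx 0), next='b' -> output (0, 'b'), add 'b' as idx 3
Step 4: w='b' (idx 3), next='b' -> output (3, 'b'), add 'bb' as idx 4
Step 5: w='cc' (idx 2), next='c' -> output (2, 'c'), add 'ccc' as idx 5
Step 6: w='bb' (idx 4), end of input -> output (4, '')


Encoded: [(0, 'c'), (1, 'c'), (0, 'b'), (3, 'b'), (2, 'c'), (4, '')]


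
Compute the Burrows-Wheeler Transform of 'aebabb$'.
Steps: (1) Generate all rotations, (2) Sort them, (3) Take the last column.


Rotations (sorted):
  0: $aebabb -> last char: b
  1: abb$aeb -> last char: b
  2: aebabb$ -> last char: $
  3: b$aebab -> last char: b
  4: babb$ae -> last char: e
  5: bb$aeba -> last char: a
  6: ebabb$a -> last char: a


BWT = bb$beaa


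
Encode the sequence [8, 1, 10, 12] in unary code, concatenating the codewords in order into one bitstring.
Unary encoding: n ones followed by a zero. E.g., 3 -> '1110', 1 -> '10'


Encode each number as n ones followed by a terminating 0:
  8 -> 111111110 (9 bits)
  1 -> 10 (2 bits)
  10 -> 11111111110 (11 bits)
  12 -> 1111111111110 (13 bits)
Total length = 9 + 2 + 11 + 13 = 35 bits.

Unary([8, 1, 10, 12]) = 11111111010111111111101111111111110 (35 bits)


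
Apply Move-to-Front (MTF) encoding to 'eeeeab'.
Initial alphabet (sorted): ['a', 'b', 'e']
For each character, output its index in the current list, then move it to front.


MTF encoding:
'e': index 2 in ['a', 'b', 'e'] -> ['e', 'a', 'b']
'e': index 0 in ['e', 'a', 'b'] -> ['e', 'a', 'b']
'e': index 0 in ['e', 'a', 'b'] -> ['e', 'a', 'b']
'e': index 0 in ['e', 'a', 'b'] -> ['e', 'a', 'b']
'a': index 1 in ['e', 'a', 'b'] -> ['a', 'e', 'b']
'b': index 2 in ['a', 'e', 'b'] -> ['b', 'a', 'e']


Output: [2, 0, 0, 0, 1, 2]


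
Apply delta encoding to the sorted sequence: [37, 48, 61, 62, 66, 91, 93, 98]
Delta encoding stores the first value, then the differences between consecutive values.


First value: 37
Deltas:
  48 - 37 = 11
  61 - 48 = 13
  62 - 61 = 1
  66 - 62 = 4
  91 - 66 = 25
  93 - 91 = 2
  98 - 93 = 5


Delta encoded: [37, 11, 13, 1, 4, 25, 2, 5]


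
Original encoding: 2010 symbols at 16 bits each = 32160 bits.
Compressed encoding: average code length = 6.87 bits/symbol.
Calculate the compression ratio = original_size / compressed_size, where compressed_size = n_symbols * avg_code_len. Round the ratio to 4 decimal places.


original_size = n_symbols * orig_bits = 2010 * 16 = 32160 bits
compressed_size = n_symbols * avg_code_len = 2010 * 6.87 = 13808.7 bits
ratio = original_size / compressed_size = 32160 / 13808.7 = 2.329

Compression ratio = 2.329


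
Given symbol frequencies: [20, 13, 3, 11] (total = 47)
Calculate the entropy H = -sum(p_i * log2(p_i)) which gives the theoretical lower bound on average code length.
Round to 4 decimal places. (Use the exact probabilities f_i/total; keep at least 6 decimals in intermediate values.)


Per-symbol terms -p_i * log2(p_i) with p_i = f_i/47:
  p = 20/47 = 0.425532: log2(p) = -1.232661, -p*log2(p) = 0.524536
  p = 13/47 = 0.276596: log2(p) = -1.854149, -p*log2(p) = 0.512850
  p = 3/47 = 0.063830: log2(p) = -3.969626, -p*log2(p) = 0.253380
  p = 11/47 = 0.234043: log2(p) = -2.095157, -p*log2(p) = 0.490356
H = 0.524536 + 0.512850 + 0.253380 + 0.490356 = 1.781122

H = 1.7811 bits/symbol


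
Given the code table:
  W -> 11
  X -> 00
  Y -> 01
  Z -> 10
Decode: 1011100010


Decoding:
10 -> Z
11 -> W
10 -> Z
00 -> X
10 -> Z


Result: ZWZXZ


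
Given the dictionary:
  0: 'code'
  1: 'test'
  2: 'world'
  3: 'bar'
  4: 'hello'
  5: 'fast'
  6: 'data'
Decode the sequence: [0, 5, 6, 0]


Look up each index in the dictionary:
  0 -> 'code'
  5 -> 'fast'
  6 -> 'data'
  0 -> 'code'

Decoded: "code fast data code"


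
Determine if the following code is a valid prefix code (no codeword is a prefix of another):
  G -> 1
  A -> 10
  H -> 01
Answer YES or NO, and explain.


Checking each pair (does one codeword prefix another?):
  G='1' vs A='10': prefix -- VIOLATION

NO -- this is NOT a valid prefix code. G (1) is a prefix of A (10).


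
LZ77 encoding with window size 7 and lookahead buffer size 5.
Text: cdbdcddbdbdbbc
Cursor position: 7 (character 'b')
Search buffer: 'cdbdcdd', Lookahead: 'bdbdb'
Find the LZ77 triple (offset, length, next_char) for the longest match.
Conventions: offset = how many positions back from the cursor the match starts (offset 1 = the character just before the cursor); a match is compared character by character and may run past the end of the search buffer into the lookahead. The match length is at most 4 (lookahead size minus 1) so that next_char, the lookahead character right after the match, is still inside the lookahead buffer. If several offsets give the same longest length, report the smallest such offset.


Try each offset into the search buffer:
  offset=1 (pos 6, char 'd'): match length 0
  offset=2 (pos 5, char 'd'): match length 0
  offset=3 (pos 4, char 'c'): match length 0
  offset=4 (pos 3, char 'd'): match length 0
  offset=5 (pos 2, char 'b'): match length 2
  offset=6 (pos 1, char 'd'): match length 0
  offset=7 (pos 0, char 'c'): match length 0
Longest match has length 2 at offset 5.
next_char = character at position 7 + 2 = 9 -> 'b'

Best match: offset=5, length=2 (matching 'bd' starting at position 2)
LZ77 triple: (5, 2, 'b')


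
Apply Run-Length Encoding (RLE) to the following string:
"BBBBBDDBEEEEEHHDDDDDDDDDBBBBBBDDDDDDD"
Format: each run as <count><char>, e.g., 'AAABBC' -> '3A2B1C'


Scanning runs left to right:
  i=0: run of 'B' x 5 -> '5B'
  i=5: run of 'D' x 2 -> '2D'
  i=7: run of 'B' x 1 -> '1B'
  i=8: run of 'E' x 5 -> '5E'
  i=13: run of 'H' x 2 -> '2H'
  i=15: run of 'D' x 9 -> '9D'
  i=24: run of 'B' x 6 -> '6B'
  i=30: run of 'D' x 7 -> '7D'

RLE = 5B2D1B5E2H9D6B7D


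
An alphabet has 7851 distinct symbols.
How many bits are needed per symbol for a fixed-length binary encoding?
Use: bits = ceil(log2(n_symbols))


log2(7851) = 12.9387
Bracket: 2^12 = 4096 < 7851 <= 2^13 = 8192
So ceil(log2(7851)) = 13

bits = ceil(log2(7851)) = ceil(12.9387) = 13 bits


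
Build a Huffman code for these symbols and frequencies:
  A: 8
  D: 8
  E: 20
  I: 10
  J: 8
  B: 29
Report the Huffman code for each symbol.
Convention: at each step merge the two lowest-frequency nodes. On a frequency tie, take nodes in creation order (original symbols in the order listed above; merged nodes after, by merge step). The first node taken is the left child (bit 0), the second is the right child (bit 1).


Huffman tree construction:
Step 1: Merge A(8) + D(8) = 16
Step 2: Merge J(8) + I(10) = 18
Step 3: Merge (A+D)(16) + (J+I)(18) = 34
Step 4: Merge E(20) + B(29) = 49
Step 5: Merge ((A+D)+(J+I))(34) + (E+B)(49) = 83
Read each symbol's code off the tree from the root (left child = 0, right child = 1).

Codes:
  A: 000 (length 3)
  D: 001 (length 3)
  E: 10 (length 2)
  I: 011 (length 3)
  J: 010 (length 3)
  B: 11 (length 2)
Average code length: 200/83 = 2.4096 bits/symbol


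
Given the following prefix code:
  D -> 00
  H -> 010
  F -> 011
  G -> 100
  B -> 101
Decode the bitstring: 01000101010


Decoding step by step:
Bits 010 -> H
Bits 00 -> D
Bits 101 -> B
Bits 010 -> H


Decoded message: HDBH


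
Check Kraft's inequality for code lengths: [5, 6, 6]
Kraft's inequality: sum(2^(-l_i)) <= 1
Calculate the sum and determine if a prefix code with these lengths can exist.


Sum = 2^(-5) + 2^(-6) + 2^(-6)
    = 0.03125 + 0.015625 + 0.015625
    = 4/64 = 0.0625
Since 0.0625 <= 1, Kraft's inequality IS satisfied.
A prefix code with these lengths CAN exist.

Kraft sum = 0.0625. Satisfied.


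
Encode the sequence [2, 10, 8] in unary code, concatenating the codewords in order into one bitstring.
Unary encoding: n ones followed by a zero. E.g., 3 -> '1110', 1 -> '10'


Encode each number as n ones followed by a terminating 0:
  2 -> 110 (3 bits)
  10 -> 11111111110 (11 bits)
  8 -> 111111110 (9 bits)
Total length = 3 + 11 + 9 = 23 bits.

Unary([2, 10, 8]) = 11011111111110111111110 (23 bits)


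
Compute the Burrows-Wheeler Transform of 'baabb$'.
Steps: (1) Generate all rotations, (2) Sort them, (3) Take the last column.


Rotations (sorted):
  0: $baabb -> last char: b
  1: aabb$b -> last char: b
  2: abb$ba -> last char: a
  3: b$baab -> last char: b
  4: baabb$ -> last char: $
  5: bb$baa -> last char: a


BWT = bbab$a


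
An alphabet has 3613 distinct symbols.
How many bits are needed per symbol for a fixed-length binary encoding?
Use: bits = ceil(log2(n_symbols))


log2(3613) = 11.819
Bracket: 2^11 = 2048 < 3613 <= 2^12 = 4096
So ceil(log2(3613)) = 12

bits = ceil(log2(3613)) = ceil(11.819) = 12 bits


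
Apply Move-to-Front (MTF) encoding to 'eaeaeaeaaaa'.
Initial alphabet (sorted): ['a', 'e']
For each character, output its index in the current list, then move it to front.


MTF encoding:
'e': index 1 in ['a', 'e'] -> ['e', 'a']
'a': index 1 in ['e', 'a'] -> ['a', 'e']
'e': index 1 in ['a', 'e'] -> ['e', 'a']
'a': index 1 in ['e', 'a'] -> ['a', 'e']
'e': index 1 in ['a', 'e'] -> ['e', 'a']
'a': index 1 in ['e', 'a'] -> ['a', 'e']
'e': index 1 in ['a', 'e'] -> ['e', 'a']
'a': index 1 in ['e', 'a'] -> ['a', 'e']
'a': index 0 in ['a', 'e'] -> ['a', 'e']
'a': index 0 in ['a', 'e'] -> ['a', 'e']
'a': index 0 in ['a', 'e'] -> ['a', 'e']


Output: [1, 1, 1, 1, 1, 1, 1, 1, 0, 0, 0]


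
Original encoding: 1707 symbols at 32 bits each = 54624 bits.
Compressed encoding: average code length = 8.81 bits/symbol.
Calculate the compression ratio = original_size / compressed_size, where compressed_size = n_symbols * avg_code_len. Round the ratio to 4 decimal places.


original_size = n_symbols * orig_bits = 1707 * 32 = 54624 bits
compressed_size = n_symbols * avg_code_len = 1707 * 8.81 = 15038.67 bits
ratio = original_size / compressed_size = 54624 / 15038.67 = 3.6322

Compression ratio = 3.6322


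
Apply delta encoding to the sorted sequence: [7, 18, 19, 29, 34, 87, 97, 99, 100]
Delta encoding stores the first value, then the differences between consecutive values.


First value: 7
Deltas:
  18 - 7 = 11
  19 - 18 = 1
  29 - 19 = 10
  34 - 29 = 5
  87 - 34 = 53
  97 - 87 = 10
  99 - 97 = 2
  100 - 99 = 1


Delta encoded: [7, 11, 1, 10, 5, 53, 10, 2, 1]


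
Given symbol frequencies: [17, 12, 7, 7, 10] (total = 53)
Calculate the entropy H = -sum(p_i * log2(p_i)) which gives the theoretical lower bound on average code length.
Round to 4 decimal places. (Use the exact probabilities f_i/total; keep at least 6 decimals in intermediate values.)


Per-symbol terms -p_i * log2(p_i) with p_i = f_i/53:
  p = 17/53 = 0.320755: log2(p) = -1.640458, -p*log2(p) = 0.526185
  p = 12/53 = 0.226415: log2(p) = -2.142958, -p*log2(p) = 0.485198
  p = 7/53 = 0.132075: log2(p) = -2.920566, -p*log2(p) = 0.385735
  p = 7/53 = 0.132075: log2(p) = -2.920566, -p*log2(p) = 0.385735
  p = 10/53 = 0.188679: log2(p) = -2.405992, -p*log2(p) = 0.453961
H = 0.526185 + 0.485198 + 0.385735 + 0.385735 + 0.453961 = 2.236814

H = 2.2368 bits/symbol


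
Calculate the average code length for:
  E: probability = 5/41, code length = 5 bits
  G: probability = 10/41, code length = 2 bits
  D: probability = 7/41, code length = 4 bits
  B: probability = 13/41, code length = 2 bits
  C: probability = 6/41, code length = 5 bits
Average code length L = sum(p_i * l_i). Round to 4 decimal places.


Weighted contributions p_i * l_i:
  E: (5/41) * 5 = 25/41
  G: (10/41) * 2 = 20/41
  D: (7/41) * 4 = 28/41
  B: (13/41) * 2 = 26/41
  C: (6/41) * 5 = 30/41
Sum = (25 + 20 + 28 + 26 + 30)/41 = 129/41

L = 129/41 = 3.1463 bits/symbol


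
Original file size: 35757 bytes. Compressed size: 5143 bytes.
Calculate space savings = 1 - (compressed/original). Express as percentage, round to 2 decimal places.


ratio = compressed/original = 5143/35757 = 0.143832
savings = 1 - ratio = 1 - 0.143832 = 0.856168
as a percentage: 0.856168 * 100 = 85.62%

Space savings = 1 - 5143/35757 = 85.62%


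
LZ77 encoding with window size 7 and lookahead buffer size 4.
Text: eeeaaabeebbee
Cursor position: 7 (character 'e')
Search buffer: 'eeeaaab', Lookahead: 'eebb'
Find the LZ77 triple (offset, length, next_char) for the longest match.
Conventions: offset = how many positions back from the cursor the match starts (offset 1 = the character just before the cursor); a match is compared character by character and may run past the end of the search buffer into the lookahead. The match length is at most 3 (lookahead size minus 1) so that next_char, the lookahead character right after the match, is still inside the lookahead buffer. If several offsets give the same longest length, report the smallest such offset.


Try each offset into the search buffer:
  offset=1 (pos 6, char 'b'): match length 0
  offset=2 (pos 5, char 'a'): match length 0
  offset=3 (pos 4, char 'a'): match length 0
  offset=4 (pos 3, char 'a'): match length 0
  offset=5 (pos 2, char 'e'): match length 1
  offset=6 (pos 1, char 'e'): match length 2
  offset=7 (pos 0, char 'e'): match length 2
Longest match has length 2, found at offsets 6, 7; take the smallest, offset 6.
next_char = character at position 7 + 2 = 9 -> 'b'

Best match: offset=6, length=2 (matching 'ee' starting at position 1)
LZ77 triple: (6, 2, 'b')


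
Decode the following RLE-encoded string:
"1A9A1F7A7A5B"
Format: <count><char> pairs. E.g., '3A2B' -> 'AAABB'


Expanding each <count><char> pair:
  1A -> 'A'
  9A -> 'AAAAAAAAA'
  1F -> 'F'
  7A -> 'AAAAAAA'
  7A -> 'AAAAAAA'
  5B -> 'BBBBB'

Decoded = AAAAAAAAAAFAAAAAAAAAAAAAABBBBB


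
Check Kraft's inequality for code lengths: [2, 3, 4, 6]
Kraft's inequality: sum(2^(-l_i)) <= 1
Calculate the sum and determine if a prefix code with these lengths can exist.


Sum = 2^(-2) + 2^(-3) + 2^(-4) + 2^(-6)
    = 0.25 + 0.125 + 0.0625 + 0.015625
    = 29/64 = 0.453125
Since 0.453125 <= 1, Kraft's inequality IS satisfied.
A prefix code with these lengths CAN exist.

Kraft sum = 0.453125. Satisfied.


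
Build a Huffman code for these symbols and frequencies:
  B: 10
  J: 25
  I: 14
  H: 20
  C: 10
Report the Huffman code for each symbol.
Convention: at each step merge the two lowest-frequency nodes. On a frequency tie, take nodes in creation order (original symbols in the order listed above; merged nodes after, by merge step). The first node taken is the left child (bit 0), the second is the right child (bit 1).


Huffman tree construction:
Step 1: Merge B(10) + C(10) = 20
Step 2: Merge I(14) + H(20) = 34
Step 3: Merge (B+C)(20) + J(25) = 45
Step 4: Merge (I+H)(34) + ((B+C)+J)(45) = 79
Read each symbol's code off the tree from the root (left child = 0, right child = 1).

Codes:
  B: 100 (length 3)
  J: 11 (length 2)
  I: 00 (length 2)
  H: 01 (length 2)
  C: 101 (length 3)
Average code length: 178/79 = 2.2532 bits/symbol


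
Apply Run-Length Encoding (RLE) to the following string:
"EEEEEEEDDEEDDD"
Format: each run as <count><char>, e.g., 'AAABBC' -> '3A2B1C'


Scanning runs left to right:
  i=0: run of 'E' x 7 -> '7E'
  i=7: run of 'D' x 2 -> '2D'
  i=9: run of 'E' x 2 -> '2E'
  i=11: run of 'D' x 3 -> '3D'

RLE = 7E2D2E3D


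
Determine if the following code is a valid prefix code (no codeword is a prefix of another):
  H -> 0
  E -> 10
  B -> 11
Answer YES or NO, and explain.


Checking each pair (does one codeword prefix another?):
  H='0' vs E='10': no prefix
  H='0' vs B='11': no prefix
  E='10' vs H='0': no prefix
  E='10' vs B='11': no prefix
  B='11' vs H='0': no prefix
  B='11' vs E='10': no prefix
No violation found over all pairs.

YES -- this is a valid prefix code. No codeword is a prefix of any other codeword.


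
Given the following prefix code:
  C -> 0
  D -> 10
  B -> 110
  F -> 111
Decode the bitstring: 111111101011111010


Decoding step by step:
Bits 111 -> F
Bits 111 -> F
Bits 10 -> D
Bits 10 -> D
Bits 111 -> F
Bits 110 -> B
Bits 10 -> D


Decoded message: FFDDFBD


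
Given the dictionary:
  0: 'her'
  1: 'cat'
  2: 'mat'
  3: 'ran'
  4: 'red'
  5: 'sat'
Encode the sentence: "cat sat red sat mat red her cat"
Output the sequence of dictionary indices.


Look up each word in the dictionary:
  'cat' -> 1
  'sat' -> 5
  'red' -> 4
  'sat' -> 5
  'mat' -> 2
  'red' -> 4
  'her' -> 0
  'cat' -> 1

Encoded: [1, 5, 4, 5, 2, 4, 0, 1]


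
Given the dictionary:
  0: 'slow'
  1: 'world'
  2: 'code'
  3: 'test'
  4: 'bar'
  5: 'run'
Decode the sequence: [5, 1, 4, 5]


Look up each index in the dictionary:
  5 -> 'run'
  1 -> 'world'
  4 -> 'bar'
  5 -> 'run'

Decoded: "run world bar run"


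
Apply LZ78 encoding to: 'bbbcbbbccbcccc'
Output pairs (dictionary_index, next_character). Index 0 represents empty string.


LZ78 encoding steps:
Dictionary: {0: ''}
Step 1: w='' (idx 0), next='b' -> output (0, 'b'), add 'b' as idx 1
Step 2: w='b' (idx 1), next='b' -> output (1, 'b'), add 'bb' as idx 2
Step 3: w='' (idx 0), next='c' -> output (0, 'c'), add 'c' as idx 3
Step 4: w='bb' (idx 2), next='b' -> output (2, 'b'), add 'bbb' as idx 4
Step 5: w='c' (idx 3), next='c' -> output (3, 'c'), add 'cc' as idx 5
Step 6: w='b' (idx 1), next='c' -> output (1, 'c'), add 'bc' as idx 6
Step 7: w='cc' (idx 5), next='c' -> output (5, 'c'), add 'ccc' as idx 7


Encoded: [(0, 'b'), (1, 'b'), (0, 'c'), (2, 'b'), (3, 'c'), (1, 'c'), (5, 'c')]


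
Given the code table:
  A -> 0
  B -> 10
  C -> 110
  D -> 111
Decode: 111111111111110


Decoding:
111 -> D
111 -> D
111 -> D
111 -> D
110 -> C


Result: DDDDC


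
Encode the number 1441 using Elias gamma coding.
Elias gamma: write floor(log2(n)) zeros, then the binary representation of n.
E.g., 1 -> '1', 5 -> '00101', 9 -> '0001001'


num_bits = floor(log2(1441)) + 1 = 11
leading_zeros = num_bits - 1 = 10
binary(1441) = 10110100001

Elias gamma(1441) = '0000000000' + '10110100001' = 000000000010110100001 (21 bits)


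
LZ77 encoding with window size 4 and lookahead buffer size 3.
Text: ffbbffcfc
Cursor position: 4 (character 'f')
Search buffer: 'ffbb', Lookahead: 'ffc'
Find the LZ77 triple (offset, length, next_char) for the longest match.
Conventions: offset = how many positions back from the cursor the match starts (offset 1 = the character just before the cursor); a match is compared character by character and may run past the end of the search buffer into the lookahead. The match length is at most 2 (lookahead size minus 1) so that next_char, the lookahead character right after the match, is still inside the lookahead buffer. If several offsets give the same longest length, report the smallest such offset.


Try each offset into the search buffer:
  offset=1 (pos 3, char 'b'): match length 0
  offset=2 (pos 2, char 'b'): match length 0
  offset=3 (pos 1, char 'f'): match length 1
  offset=4 (pos 0, char 'f'): match length 2
Longest match has length 2 at offset 4.
next_char = character at position 4 + 2 = 6 -> 'c'

Best match: offset=4, length=2 (matching 'ff' starting at position 0)
LZ77 triple: (4, 2, 'c')


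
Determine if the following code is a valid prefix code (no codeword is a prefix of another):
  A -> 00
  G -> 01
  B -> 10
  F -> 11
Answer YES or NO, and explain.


Checking each pair (does one codeword prefix another?):
  A='00' vs G='01': no prefix
  A='00' vs B='10': no prefix
  A='00' vs F='11': no prefix
  G='01' vs A='00': no prefix
  G='01' vs B='10': no prefix
  G='01' vs F='11': no prefix
  B='10' vs A='00': no prefix
  B='10' vs G='01': no prefix
  B='10' vs F='11': no prefix
  F='11' vs A='00': no prefix
  F='11' vs G='01': no prefix
  F='11' vs B='10': no prefix
No violation found over all pairs.

YES -- this is a valid prefix code. No codeword is a prefix of any other codeword.


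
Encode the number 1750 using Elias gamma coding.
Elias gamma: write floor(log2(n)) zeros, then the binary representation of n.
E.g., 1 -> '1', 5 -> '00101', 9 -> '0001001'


num_bits = floor(log2(1750)) + 1 = 11
leading_zeros = num_bits - 1 = 10
binary(1750) = 11011010110

Elias gamma(1750) = '0000000000' + '11011010110' = 000000000011011010110 (21 bits)


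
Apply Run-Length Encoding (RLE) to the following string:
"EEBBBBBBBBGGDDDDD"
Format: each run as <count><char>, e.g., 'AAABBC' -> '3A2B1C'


Scanning runs left to right:
  i=0: run of 'E' x 2 -> '2E'
  i=2: run of 'B' x 8 -> '8B'
  i=10: run of 'G' x 2 -> '2G'
  i=12: run of 'D' x 5 -> '5D'

RLE = 2E8B2G5D


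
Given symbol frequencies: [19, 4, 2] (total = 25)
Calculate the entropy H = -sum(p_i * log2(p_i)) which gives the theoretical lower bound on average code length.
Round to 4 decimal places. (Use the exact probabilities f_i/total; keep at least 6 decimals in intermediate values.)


Per-symbol terms -p_i * log2(p_i) with p_i = f_i/25:
  p = 19/25 = 0.760000: log2(p) = -0.395929, -p*log2(p) = 0.300906
  p = 4/25 = 0.160000: log2(p) = -2.643856, -p*log2(p) = 0.423017
  p = 2/25 = 0.080000: log2(p) = -3.643856, -p*log2(p) = 0.291508
H = 0.300906 + 0.423017 + 0.291508 = 1.015431

H = 1.0154 bits/symbol


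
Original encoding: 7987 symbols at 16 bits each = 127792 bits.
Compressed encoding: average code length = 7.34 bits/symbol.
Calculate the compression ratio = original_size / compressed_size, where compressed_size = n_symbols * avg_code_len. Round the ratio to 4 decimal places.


original_size = n_symbols * orig_bits = 7987 * 16 = 127792 bits
compressed_size = n_symbols * avg_code_len = 7987 * 7.34 = 58624.58 bits
ratio = original_size / compressed_size = 127792 / 58624.58 = 2.1798

Compression ratio = 2.1798


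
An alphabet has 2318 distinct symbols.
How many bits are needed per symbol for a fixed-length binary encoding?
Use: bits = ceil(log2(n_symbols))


log2(2318) = 11.1787
Bracket: 2^11 = 2048 < 2318 <= 2^12 = 4096
So ceil(log2(2318)) = 12

bits = ceil(log2(2318)) = ceil(11.1787) = 12 bits


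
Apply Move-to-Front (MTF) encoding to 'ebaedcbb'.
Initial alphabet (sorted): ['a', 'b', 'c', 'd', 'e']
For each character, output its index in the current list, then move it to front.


MTF encoding:
'e': index 4 in ['a', 'b', 'c', 'd', 'e'] -> ['e', 'a', 'b', 'c', 'd']
'b': index 2 in ['e', 'a', 'b', 'c', 'd'] -> ['b', 'e', 'a', 'c', 'd']
'a': index 2 in ['b', 'e', 'a', 'c', 'd'] -> ['a', 'b', 'e', 'c', 'd']
'e': index 2 in ['a', 'b', 'e', 'c', 'd'] -> ['e', 'a', 'b', 'c', 'd']
'd': index 4 in ['e', 'a', 'b', 'c', 'd'] -> ['d', 'e', 'a', 'b', 'c']
'c': index 4 in ['d', 'e', 'a', 'b', 'c'] -> ['c', 'd', 'e', 'a', 'b']
'b': index 4 in ['c', 'd', 'e', 'a', 'b'] -> ['b', 'c', 'd', 'e', 'a']
'b': index 0 in ['b', 'c', 'd', 'e', 'a'] -> ['b', 'c', 'd', 'e', 'a']


Output: [4, 2, 2, 2, 4, 4, 4, 0]


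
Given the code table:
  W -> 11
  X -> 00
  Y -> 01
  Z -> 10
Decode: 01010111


Decoding:
01 -> Y
01 -> Y
01 -> Y
11 -> W


Result: YYYW


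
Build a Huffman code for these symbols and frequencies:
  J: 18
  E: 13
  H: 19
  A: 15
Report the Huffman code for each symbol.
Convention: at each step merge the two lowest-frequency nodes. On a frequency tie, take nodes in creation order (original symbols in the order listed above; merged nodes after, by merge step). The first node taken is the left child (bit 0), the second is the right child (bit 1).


Huffman tree construction:
Step 1: Merge E(13) + A(15) = 28
Step 2: Merge J(18) + H(19) = 37
Step 3: Merge (E+A)(28) + (J+H)(37) = 65
Read each symbol's code off the tree from the root (left child = 0, right child = 1).

Codes:
  J: 10 (length 2)
  E: 00 (length 2)
  H: 11 (length 2)
  A: 01 (length 2)
Average code length: 130/65 = 2.0000 bits/symbol


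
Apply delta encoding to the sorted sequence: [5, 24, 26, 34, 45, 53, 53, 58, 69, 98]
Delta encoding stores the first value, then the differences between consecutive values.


First value: 5
Deltas:
  24 - 5 = 19
  26 - 24 = 2
  34 - 26 = 8
  45 - 34 = 11
  53 - 45 = 8
  53 - 53 = 0
  58 - 53 = 5
  69 - 58 = 11
  98 - 69 = 29


Delta encoded: [5, 19, 2, 8, 11, 8, 0, 5, 11, 29]


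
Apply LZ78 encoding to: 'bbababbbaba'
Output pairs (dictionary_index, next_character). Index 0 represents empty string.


LZ78 encoding steps:
Dictionary: {0: ''}
Step 1: w='' (idx 0), next='b' -> output (0, 'b'), add 'b' as idx 1
Step 2: w='b' (idx 1), next='a' -> output (1, 'a'), add 'ba' as idx 2
Step 3: w='ba' (idx 2), next='b' -> output (2, 'b'), add 'bab' as idx 3
Step 4: w='b' (idx 1), next='b' -> output (1, 'b'), add 'bb' as idx 4
Step 5: w='' (idx 0), next='a' -> output (0, 'a'), add 'a' as idx 5
Step 6: w='ba' (idx 2), end of input -> output (2, '')


Encoded: [(0, 'b'), (1, 'a'), (2, 'b'), (1, 'b'), (0, 'a'), (2, '')]


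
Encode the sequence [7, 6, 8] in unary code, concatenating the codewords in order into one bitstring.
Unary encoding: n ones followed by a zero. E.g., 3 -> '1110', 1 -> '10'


Encode each number as n ones followed by a terminating 0:
  7 -> 11111110 (8 bits)
  6 -> 1111110 (7 bits)
  8 -> 111111110 (9 bits)
Total length = 8 + 7 + 9 = 24 bits.

Unary([7, 6, 8]) = 111111101111110111111110 (24 bits)


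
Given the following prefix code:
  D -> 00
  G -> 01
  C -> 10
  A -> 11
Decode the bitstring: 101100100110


Decoding step by step:
Bits 10 -> C
Bits 11 -> A
Bits 00 -> D
Bits 10 -> C
Bits 01 -> G
Bits 10 -> C


Decoded message: CADCGC


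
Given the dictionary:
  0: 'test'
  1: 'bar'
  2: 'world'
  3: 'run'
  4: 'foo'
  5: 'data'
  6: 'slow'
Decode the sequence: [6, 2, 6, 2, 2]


Look up each index in the dictionary:
  6 -> 'slow'
  2 -> 'world'
  6 -> 'slow'
  2 -> 'world'
  2 -> 'world'

Decoded: "slow world slow world world"


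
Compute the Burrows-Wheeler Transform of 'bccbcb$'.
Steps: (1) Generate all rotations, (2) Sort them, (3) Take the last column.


Rotations (sorted):
  0: $bccbcb -> last char: b
  1: b$bccbc -> last char: c
  2: bcb$bcc -> last char: c
  3: bccbcb$ -> last char: $
  4: cb$bccb -> last char: b
  5: cbcb$bc -> last char: c
  6: ccbcb$b -> last char: b


BWT = bcc$bcb


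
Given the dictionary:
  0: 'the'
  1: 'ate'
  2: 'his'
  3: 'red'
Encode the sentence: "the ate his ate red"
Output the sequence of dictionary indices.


Look up each word in the dictionary:
  'the' -> 0
  'ate' -> 1
  'his' -> 2
  'ate' -> 1
  'red' -> 3

Encoded: [0, 1, 2, 1, 3]


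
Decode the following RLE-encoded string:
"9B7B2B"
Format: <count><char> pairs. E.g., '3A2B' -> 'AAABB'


Expanding each <count><char> pair:
  9B -> 'BBBBBBBBB'
  7B -> 'BBBBBBB'
  2B -> 'BB'

Decoded = BBBBBBBBBBBBBBBBBB


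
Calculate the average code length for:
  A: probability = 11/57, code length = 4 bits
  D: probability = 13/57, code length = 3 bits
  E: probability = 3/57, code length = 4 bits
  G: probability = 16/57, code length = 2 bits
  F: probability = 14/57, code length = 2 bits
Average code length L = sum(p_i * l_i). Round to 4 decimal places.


Weighted contributions p_i * l_i:
  A: (11/57) * 4 = 44/57
  D: (13/57) * 3 = 39/57
  E: (3/57) * 4 = 12/57
  G: (16/57) * 2 = 32/57
  F: (14/57) * 2 = 28/57
Sum = (44 + 39 + 12 + 32 + 28)/57 = 155/57

L = 155/57 = 2.7193 bits/symbol


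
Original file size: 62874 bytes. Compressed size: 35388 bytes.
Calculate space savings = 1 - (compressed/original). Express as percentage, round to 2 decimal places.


ratio = compressed/original = 35388/62874 = 0.56284
savings = 1 - ratio = 1 - 0.56284 = 0.43716
as a percentage: 0.43716 * 100 = 43.72%

Space savings = 1 - 35388/62874 = 43.72%


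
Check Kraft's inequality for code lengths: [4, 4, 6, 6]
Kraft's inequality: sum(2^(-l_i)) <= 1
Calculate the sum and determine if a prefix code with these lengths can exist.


Sum = 2^(-4) + 2^(-4) + 2^(-6) + 2^(-6)
    = 0.0625 + 0.0625 + 0.015625 + 0.015625
    = 10/64 = 0.15625
Since 0.15625 <= 1, Kraft's inequality IS satisfied.
A prefix code with these lengths CAN exist.

Kraft sum = 0.15625. Satisfied.


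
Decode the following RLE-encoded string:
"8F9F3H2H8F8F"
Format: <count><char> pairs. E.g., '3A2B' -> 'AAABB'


Expanding each <count><char> pair:
  8F -> 'FFFFFFFF'
  9F -> 'FFFFFFFFF'
  3H -> 'HHH'
  2H -> 'HH'
  8F -> 'FFFFFFFF'
  8F -> 'FFFFFFFF'

Decoded = FFFFFFFFFFFFFFFFFHHHHHFFFFFFFFFFFFFFFF


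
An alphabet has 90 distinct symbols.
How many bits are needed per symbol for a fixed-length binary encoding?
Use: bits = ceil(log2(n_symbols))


log2(90) = 6.4919
Bracket: 2^6 = 64 < 90 <= 2^7 = 128
So ceil(log2(90)) = 7

bits = ceil(log2(90)) = ceil(6.4919) = 7 bits


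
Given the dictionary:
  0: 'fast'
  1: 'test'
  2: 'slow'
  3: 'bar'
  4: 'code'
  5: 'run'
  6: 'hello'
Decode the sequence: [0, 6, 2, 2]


Look up each index in the dictionary:
  0 -> 'fast'
  6 -> 'hello'
  2 -> 'slow'
  2 -> 'slow'

Decoded: "fast hello slow slow"


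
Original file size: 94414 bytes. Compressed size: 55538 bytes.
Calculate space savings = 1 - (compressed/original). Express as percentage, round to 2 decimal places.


ratio = compressed/original = 55538/94414 = 0.588239
savings = 1 - ratio = 1 - 0.588239 = 0.411761
as a percentage: 0.411761 * 100 = 41.18%

Space savings = 1 - 55538/94414 = 41.18%


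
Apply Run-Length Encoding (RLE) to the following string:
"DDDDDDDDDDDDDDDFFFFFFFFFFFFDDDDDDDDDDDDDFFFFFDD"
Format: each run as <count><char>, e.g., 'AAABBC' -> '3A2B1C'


Scanning runs left to right:
  i=0: run of 'D' x 15 -> '15D'
  i=15: run of 'F' x 12 -> '12F'
  i=27: run of 'D' x 13 -> '13D'
  i=40: run of 'F' x 5 -> '5F'
  i=45: run of 'D' x 2 -> '2D'

RLE = 15D12F13D5F2D


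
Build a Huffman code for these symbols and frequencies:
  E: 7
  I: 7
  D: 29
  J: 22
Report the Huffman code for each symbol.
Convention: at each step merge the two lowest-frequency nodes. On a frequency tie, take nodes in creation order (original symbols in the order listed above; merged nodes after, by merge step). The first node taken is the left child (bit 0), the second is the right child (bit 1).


Huffman tree construction:
Step 1: Merge E(7) + I(7) = 14
Step 2: Merge (E+I)(14) + J(22) = 36
Step 3: Merge D(29) + ((E+I)+J)(36) = 65
Read each symbol's code off the tree from the root (left child = 0, right child = 1).

Codes:
  E: 100 (length 3)
  I: 101 (length 3)
  D: 0 (length 1)
  J: 11 (length 2)
Average code length: 115/65 = 1.7692 bits/symbol


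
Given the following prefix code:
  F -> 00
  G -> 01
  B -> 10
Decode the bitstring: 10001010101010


Decoding step by step:
Bits 10 -> B
Bits 00 -> F
Bits 10 -> B
Bits 10 -> B
Bits 10 -> B
Bits 10 -> B
Bits 10 -> B


Decoded message: BFBBBBB


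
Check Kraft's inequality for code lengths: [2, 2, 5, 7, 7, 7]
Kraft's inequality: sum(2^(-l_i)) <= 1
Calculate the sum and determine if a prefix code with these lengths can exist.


Sum = 2^(-2) + 2^(-2) + 2^(-5) + 2^(-7) + 2^(-7) + 2^(-7)
    = 0.25 + 0.25 + 0.03125 + 0.0078125 + 0.0078125 + 0.0078125
    = 71/128 = 0.5546875
Since 0.5546875 <= 1, Kraft's inequality IS satisfied.
A prefix code with these lengths CAN exist.

Kraft sum = 0.5546875. Satisfied.


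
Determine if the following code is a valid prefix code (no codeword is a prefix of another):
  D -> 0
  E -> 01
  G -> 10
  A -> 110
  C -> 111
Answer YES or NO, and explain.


Checking each pair (does one codeword prefix another?):
  D='0' vs E='01': prefix -- VIOLATION

NO -- this is NOT a valid prefix code. D (0) is a prefix of E (01).


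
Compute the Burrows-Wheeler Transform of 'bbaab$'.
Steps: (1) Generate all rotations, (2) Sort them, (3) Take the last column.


Rotations (sorted):
  0: $bbaab -> last char: b
  1: aab$bb -> last char: b
  2: ab$bba -> last char: a
  3: b$bbaa -> last char: a
  4: baab$b -> last char: b
  5: bbaab$ -> last char: $


BWT = bbaab$


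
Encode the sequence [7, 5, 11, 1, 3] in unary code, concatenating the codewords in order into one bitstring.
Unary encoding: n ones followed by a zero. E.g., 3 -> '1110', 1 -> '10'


Encode each number as n ones followed by a terminating 0:
  7 -> 11111110 (8 bits)
  5 -> 111110 (6 bits)
  11 -> 111111111110 (12 bits)
  1 -> 10 (2 bits)
  3 -> 1110 (4 bits)
Total length = 8 + 6 + 12 + 2 + 4 = 32 bits.

Unary([7, 5, 11, 1, 3]) = 11111110111110111111111110101110 (32 bits)


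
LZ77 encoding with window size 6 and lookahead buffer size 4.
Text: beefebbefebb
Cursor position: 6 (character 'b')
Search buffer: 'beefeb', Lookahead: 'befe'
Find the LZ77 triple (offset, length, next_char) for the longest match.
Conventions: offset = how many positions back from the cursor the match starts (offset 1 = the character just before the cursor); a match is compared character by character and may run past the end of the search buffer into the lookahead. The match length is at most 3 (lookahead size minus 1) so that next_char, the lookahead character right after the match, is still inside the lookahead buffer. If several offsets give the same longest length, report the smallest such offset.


Try each offset into the search buffer:
  offset=1 (pos 5, char 'b'): match length 1
  offset=2 (pos 4, char 'e'): match length 0
  offset=3 (pos 3, char 'f'): match length 0
  offset=4 (pos 2, char 'e'): match length 0
  offset=5 (pos 1, char 'e'): match length 0
  offset=6 (pos 0, char 'b'): match length 2
Longest match has length 2 at offset 6.
next_char = character at position 6 + 2 = 8 -> 'f'

Best match: offset=6, length=2 (matching 'be' starting at position 0)
LZ77 triple: (6, 2, 'f')


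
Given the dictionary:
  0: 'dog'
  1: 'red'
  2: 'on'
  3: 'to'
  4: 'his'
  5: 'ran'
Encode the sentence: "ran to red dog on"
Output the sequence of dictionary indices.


Look up each word in the dictionary:
  'ran' -> 5
  'to' -> 3
  'red' -> 1
  'dog' -> 0
  'on' -> 2

Encoded: [5, 3, 1, 0, 2]


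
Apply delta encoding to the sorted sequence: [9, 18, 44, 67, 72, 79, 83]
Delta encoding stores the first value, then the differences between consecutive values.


First value: 9
Deltas:
  18 - 9 = 9
  44 - 18 = 26
  67 - 44 = 23
  72 - 67 = 5
  79 - 72 = 7
  83 - 79 = 4


Delta encoded: [9, 9, 26, 23, 5, 7, 4]


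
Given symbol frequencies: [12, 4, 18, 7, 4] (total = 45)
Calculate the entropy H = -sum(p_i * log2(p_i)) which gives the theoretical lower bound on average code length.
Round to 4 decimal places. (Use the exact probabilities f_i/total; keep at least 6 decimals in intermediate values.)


Per-symbol terms -p_i * log2(p_i) with p_i = f_i/45:
  p = 12/45 = 0.266667: log2(p) = -1.906891, -p*log2(p) = 0.508504
  p = 4/45 = 0.088889: log2(p) = -3.491853, -p*log2(p) = 0.310387
  p = 18/45 = 0.400000: log2(p) = -1.321928, -p*log2(p) = 0.528771
  p = 7/45 = 0.155556: log2(p) = -2.684498, -p*log2(p) = 0.417589
  p = 4/45 = 0.088889: log2(p) = -3.491853, -p*log2(p) = 0.310387
H = 0.508504 + 0.310387 + 0.528771 + 0.417589 + 0.310387 = 2.075638

H = 2.0756 bits/symbol


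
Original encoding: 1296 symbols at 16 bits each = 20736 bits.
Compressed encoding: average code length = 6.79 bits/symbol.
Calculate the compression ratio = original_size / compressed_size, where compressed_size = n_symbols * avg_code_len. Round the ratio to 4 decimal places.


original_size = n_symbols * orig_bits = 1296 * 16 = 20736 bits
compressed_size = n_symbols * avg_code_len = 1296 * 6.79 = 8799.84 bits
ratio = original_size / compressed_size = 20736 / 8799.84 = 2.3564

Compression ratio = 2.3564


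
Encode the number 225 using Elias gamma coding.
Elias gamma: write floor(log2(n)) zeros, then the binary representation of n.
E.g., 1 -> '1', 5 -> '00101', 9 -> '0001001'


num_bits = floor(log2(225)) + 1 = 8
leading_zeros = num_bits - 1 = 7
binary(225) = 11100001

Elias gamma(225) = '0000000' + '11100001' = 000000011100001 (15 bits)


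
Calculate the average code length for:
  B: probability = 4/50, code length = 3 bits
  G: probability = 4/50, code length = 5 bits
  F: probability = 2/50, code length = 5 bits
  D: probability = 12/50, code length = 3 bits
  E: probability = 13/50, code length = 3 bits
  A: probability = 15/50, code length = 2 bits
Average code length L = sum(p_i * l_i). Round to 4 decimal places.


Weighted contributions p_i * l_i:
  B: (4/50) * 3 = 12/50
  G: (4/50) * 5 = 20/50
  F: (2/50) * 5 = 10/50
  D: (12/50) * 3 = 36/50
  E: (13/50) * 3 = 39/50
  A: (15/50) * 2 = 30/50
Sum = (12 + 20 + 10 + 36 + 39 + 30)/50 = 147/50

L = 147/50 = 2.9400 bits/symbol


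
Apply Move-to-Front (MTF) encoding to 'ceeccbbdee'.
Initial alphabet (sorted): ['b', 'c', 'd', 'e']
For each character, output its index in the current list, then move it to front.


MTF encoding:
'c': index 1 in ['b', 'c', 'd', 'e'] -> ['c', 'b', 'd', 'e']
'e': index 3 in ['c', 'b', 'd', 'e'] -> ['e', 'c', 'b', 'd']
'e': index 0 in ['e', 'c', 'b', 'd'] -> ['e', 'c', 'b', 'd']
'c': index 1 in ['e', 'c', 'b', 'd'] -> ['c', 'e', 'b', 'd']
'c': index 0 in ['c', 'e', 'b', 'd'] -> ['c', 'e', 'b', 'd']
'b': index 2 in ['c', 'e', 'b', 'd'] -> ['b', 'c', 'e', 'd']
'b': index 0 in ['b', 'c', 'e', 'd'] -> ['b', 'c', 'e', 'd']
'd': index 3 in ['b', 'c', 'e', 'd'] -> ['d', 'b', 'c', 'e']
'e': index 3 in ['d', 'b', 'c', 'e'] -> ['e', 'd', 'b', 'c']
'e': index 0 in ['e', 'd', 'b', 'c'] -> ['e', 'd', 'b', 'c']


Output: [1, 3, 0, 1, 0, 2, 0, 3, 3, 0]


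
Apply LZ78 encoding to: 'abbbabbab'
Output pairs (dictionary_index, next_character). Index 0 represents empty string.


LZ78 encoding steps:
Dictionary: {0: ''}
Step 1: w='' (idx 0), next='a' -> output (0, 'a'), add 'a' as idx 1
Step 2: w='' (idx 0), next='b' -> output (0, 'b'), add 'b' as idx 2
Step 3: w='b' (idx 2), next='b' -> output (2, 'b'), add 'bb' as idx 3
Step 4: w='a' (idx 1), next='b' -> output (1, 'b'), add 'ab' as idx 4
Step 5: w='b' (idx 2), next='a' -> output (2, 'a'), add 'ba' as idx 5
Step 6: w='b' (idx 2), end of input -> output (2, '')


Encoded: [(0, 'a'), (0, 'b'), (2, 'b'), (1, 'b'), (2, 'a'), (2, '')]


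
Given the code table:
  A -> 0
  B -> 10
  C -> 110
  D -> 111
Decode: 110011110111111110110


Decoding:
110 -> C
0 -> A
111 -> D
10 -> B
111 -> D
111 -> D
110 -> C
110 -> C


Result: CADBDDCC


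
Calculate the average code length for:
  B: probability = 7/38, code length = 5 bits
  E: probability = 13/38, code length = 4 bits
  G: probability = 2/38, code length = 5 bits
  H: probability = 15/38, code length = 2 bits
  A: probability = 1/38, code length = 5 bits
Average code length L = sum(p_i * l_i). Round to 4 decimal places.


Weighted contributions p_i * l_i:
  B: (7/38) * 5 = 35/38
  E: (13/38) * 4 = 52/38
  G: (2/38) * 5 = 10/38
  H: (15/38) * 2 = 30/38
  A: (1/38) * 5 = 5/38
Sum = (35 + 52 + 10 + 30 + 5)/38 = 132/38

L = 132/38 = 3.4737 bits/symbol
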